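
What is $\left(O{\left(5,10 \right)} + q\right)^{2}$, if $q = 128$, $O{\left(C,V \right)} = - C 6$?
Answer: $9604$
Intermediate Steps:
$O{\left(C,V \right)} = - 6 C$
$\left(O{\left(5,10 \right)} + q\right)^{2} = \left(\left(-6\right) 5 + 128\right)^{2} = \left(-30 + 128\right)^{2} = 98^{2} = 9604$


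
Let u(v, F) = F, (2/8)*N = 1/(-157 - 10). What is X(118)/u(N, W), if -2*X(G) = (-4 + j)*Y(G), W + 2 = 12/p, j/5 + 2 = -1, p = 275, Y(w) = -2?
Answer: 5225/538 ≈ 9.7119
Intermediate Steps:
j = -15 (j = -10 + 5*(-1) = -10 - 5 = -15)
N = -4/167 (N = 4/(-157 - 10) = 4/(-167) = 4*(-1/167) = -4/167 ≈ -0.023952)
W = -538/275 (W = -2 + 12/275 = -538/275 ≈ -1.9564)
X(G) = -19 (X(G) = -(-4 - 15)*(-2)/2 = -(-19)*(-2)/2 = -½*38 = -19)
X(118)/u(N, W) = -19/(-538/275) = -19*(-275/538) = 5225/538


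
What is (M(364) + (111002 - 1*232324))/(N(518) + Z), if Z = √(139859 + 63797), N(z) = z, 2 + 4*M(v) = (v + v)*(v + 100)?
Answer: -6366997/21556 + 24583*√50914/21556 ≈ -38.043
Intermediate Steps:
M(v) = -½ + v*(100 + v)/2 (M(v) = -½ + ((v + v)*(v + 100))/4 = -½ + ((2*v)*(100 + v))/4 = -½ + (2*v*(100 + v))/4 = -½ + v*(100 + v)/2)
Z = 2*√50914 (Z = √203656 = 2*√50914 ≈ 451.28)
(M(364) + (111002 - 1*232324))/(N(518) + Z) = ((-½ + (½)*364² + 50*364) + (111002 - 1*232324))/(518 + 2*√50914) = ((-½ + (½)*132496 + 18200) + (111002 - 232324))/(518 + 2*√50914) = ((-½ + 66248 + 18200) - 121322)/(518 + 2*√50914) = (168895/2 - 121322)/(518 + 2*√50914) = -73749/(2*(518 + 2*√50914))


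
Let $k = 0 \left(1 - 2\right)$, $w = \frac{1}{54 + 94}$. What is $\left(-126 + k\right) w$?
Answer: $- \frac{63}{74} \approx -0.85135$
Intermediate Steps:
$w = \frac{1}{148} \approx 0.0067568$
$k = 0$ ($k = 0 \left(-1\right) = 0$)
$\left(-126 + k\right) w = \left(-126 + 0\right) \frac{1}{148} = \left(-126\right) \frac{1}{148} = - \frac{63}{74}$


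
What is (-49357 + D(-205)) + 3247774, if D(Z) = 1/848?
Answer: 2712257617/848 ≈ 3.1984e+6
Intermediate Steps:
D(Z) = 1/848
(-49357 + D(-205)) + 3247774 = (-49357 + 1/848) + 3247774 = -41854735/848 + 3247774 = 2712257617/848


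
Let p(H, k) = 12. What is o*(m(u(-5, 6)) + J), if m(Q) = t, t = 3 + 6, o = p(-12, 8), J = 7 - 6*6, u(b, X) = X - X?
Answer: -240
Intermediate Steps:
u(b, X) = 0
J = -29 (J = 7 - 36 = -29)
o = 12
t = 9
m(Q) = 9
o*(m(u(-5, 6)) + J) = 12*(9 - 29) = 12*(-20) = -240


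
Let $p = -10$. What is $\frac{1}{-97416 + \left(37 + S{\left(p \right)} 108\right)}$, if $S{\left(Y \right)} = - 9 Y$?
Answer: $- \frac{1}{87659} \approx -1.1408 \cdot 10^{-5}$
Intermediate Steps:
$\frac{1}{-97416 + \left(37 + S{\left(p \right)} 108\right)} = \frac{1}{-97416 + \left(37 + \left(-9\right) \left(-10\right) 108\right)} = \frac{1}{-97416 + \left(37 + 90 \cdot 108\right)} = \frac{1}{-97416 + \left(37 + 9720\right)} = \frac{1}{-97416 + 9757} = \frac{1}{-87659} = - \frac{1}{87659}$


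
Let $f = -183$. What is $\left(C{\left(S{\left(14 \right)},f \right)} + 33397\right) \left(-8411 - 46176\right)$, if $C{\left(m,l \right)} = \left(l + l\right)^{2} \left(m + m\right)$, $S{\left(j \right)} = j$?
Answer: $-206566214855$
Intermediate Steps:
$C{\left(m,l \right)} = 8 m l^{2}$ ($C{\left(m,l \right)} = \left(2 l\right)^{2} \cdot 2 m = 4 l^{2} \cdot 2 m = 8 m l^{2}$)
$\left(C{\left(S{\left(14 \right)},f \right)} + 33397\right) \left(-8411 - 46176\right) = \left(8 \cdot 14 \left(-183\right)^{2} + 33397\right) \left(-8411 - 46176\right) = \left(8 \cdot 14 \cdot 33489 + 33397\right) \left(-54587\right) = \left(3750768 + 33397\right) \left(-54587\right) = 3784165 \left(-54587\right) = -206566214855$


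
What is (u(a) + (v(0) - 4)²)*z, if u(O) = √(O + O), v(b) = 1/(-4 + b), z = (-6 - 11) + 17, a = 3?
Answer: 0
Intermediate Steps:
z = 0 (z = -17 + 17 = 0)
u(O) = √2*√O (u(O) = √(2*O) = √2*√O)
(u(a) + (v(0) - 4)²)*z = (√2*√3 + (1/(-4 + 0) - 4)²)*0 = (√6 + (1/(-4) - 4)²)*0 = (√6 + (-¼ - 4)²)*0 = (√6 + (-17/4)²)*0 = (√6 + 289/16)*0 = (289/16 + √6)*0 = 0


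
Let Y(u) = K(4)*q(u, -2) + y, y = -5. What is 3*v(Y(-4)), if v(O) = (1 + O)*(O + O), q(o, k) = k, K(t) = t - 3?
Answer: 252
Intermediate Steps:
K(t) = -3 + t
Y(u) = -7 (Y(u) = (-3 + 4)*(-2) - 5 = 1*(-2) - 5 = -2 - 5 = -7)
v(O) = 2*O*(1 + O) (v(O) = (1 + O)*(2*O) = 2*O*(1 + O))
3*v(Y(-4)) = 3*(2*(-7)*(1 - 7)) = 3*(2*(-7)*(-6)) = 3*84 = 252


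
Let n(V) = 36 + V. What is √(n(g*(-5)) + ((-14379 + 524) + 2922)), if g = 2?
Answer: I*√10907 ≈ 104.44*I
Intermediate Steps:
√(n(g*(-5)) + ((-14379 + 524) + 2922)) = √((36 + 2*(-5)) + ((-14379 + 524) + 2922)) = √((36 - 10) + (-13855 + 2922)) = √(26 - 10933) = √(-10907) = I*√10907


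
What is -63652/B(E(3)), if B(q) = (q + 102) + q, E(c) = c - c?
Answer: -31826/51 ≈ -624.04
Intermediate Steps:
E(c) = 0
B(q) = 102 + 2*q (B(q) = (102 + q) + q = 102 + 2*q)
-63652/B(E(3)) = -63652/(102 + 2*0) = -63652/(102 + 0) = -63652/102 = -63652*1/102 = -31826/51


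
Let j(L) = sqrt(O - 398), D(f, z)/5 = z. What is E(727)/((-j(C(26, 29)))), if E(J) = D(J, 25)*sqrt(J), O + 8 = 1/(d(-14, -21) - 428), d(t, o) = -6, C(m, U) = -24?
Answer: 25*I*sqrt(55595849190)/35241 ≈ 167.27*I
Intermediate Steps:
D(f, z) = 5*z
O = -3473/434 (O = -8 + 1/(-6 - 428) = -8 + 1/(-434) = -8 - 1/434 = -3473/434 ≈ -8.0023)
j(L) = I*sqrt(76472970)/434 (j(L) = sqrt(-3473/434 - 398) = sqrt(-176205/434) = I*sqrt(76472970)/434)
E(J) = 125*sqrt(J) (E(J) = (5*25)*sqrt(J) = 125*sqrt(J))
E(727)/((-j(C(26, 29)))) = (125*sqrt(727))/((-I*sqrt(76472970)/434)) = (125*sqrt(727))*(I*sqrt(76472970)/176205) = 25*I*sqrt(55595849190)/35241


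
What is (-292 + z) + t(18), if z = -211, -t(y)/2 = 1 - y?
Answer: -469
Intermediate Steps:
t(y) = -2 + 2*y (t(y) = -2*(1 - y) = -2 + 2*y)
(-292 + z) + t(18) = (-292 - 211) + (-2 + 2*18) = -503 + (-2 + 36) = -503 + 34 = -469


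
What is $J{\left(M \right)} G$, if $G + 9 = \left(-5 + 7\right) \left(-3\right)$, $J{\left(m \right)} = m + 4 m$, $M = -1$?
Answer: $75$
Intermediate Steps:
$J{\left(m \right)} = 5 m$
$G = -15$ ($G = -9 + \left(-5 + 7\right) \left(-3\right) = -9 + 2 \left(-3\right) = -9 - 6 = -15$)
$J{\left(M \right)} G = 5 \left(-1\right) \left(-15\right) = \left(-5\right) \left(-15\right) = 75$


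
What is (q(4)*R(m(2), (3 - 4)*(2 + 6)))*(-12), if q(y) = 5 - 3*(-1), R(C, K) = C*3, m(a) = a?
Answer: -576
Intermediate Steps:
R(C, K) = 3*C
q(y) = 8 (q(y) = 5 + 3 = 8)
(q(4)*R(m(2), (3 - 4)*(2 + 6)))*(-12) = (8*(3*2))*(-12) = (8*6)*(-12) = 48*(-12) = -576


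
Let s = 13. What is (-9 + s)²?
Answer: 16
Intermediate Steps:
(-9 + s)² = (-9 + 13)² = 4² = 16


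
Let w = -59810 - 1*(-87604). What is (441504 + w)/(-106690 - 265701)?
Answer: -469298/372391 ≈ -1.2602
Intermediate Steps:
w = 27794 (w = -59810 + 87604 = 27794)
(441504 + w)/(-106690 - 265701) = (441504 + 27794)/(-106690 - 265701) = 469298/(-372391) = 469298*(-1/372391) = -469298/372391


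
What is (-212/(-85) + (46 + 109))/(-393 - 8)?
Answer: -13387/34085 ≈ -0.39275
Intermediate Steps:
(-212/(-85) + (46 + 109))/(-393 - 8) = (-212*(-1/85) + 155)/(-401) = (212/85 + 155)*(-1/401) = (13387/85)*(-1/401) = -13387/34085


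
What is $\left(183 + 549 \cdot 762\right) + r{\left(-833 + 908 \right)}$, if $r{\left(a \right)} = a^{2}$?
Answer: $424146$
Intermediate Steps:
$\left(183 + 549 \cdot 762\right) + r{\left(-833 + 908 \right)} = \left(183 + 549 \cdot 762\right) + \left(-833 + 908\right)^{2} = \left(183 + 418338\right) + 75^{2} = 418521 + 5625 = 424146$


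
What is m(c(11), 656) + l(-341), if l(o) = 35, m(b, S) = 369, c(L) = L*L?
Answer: 404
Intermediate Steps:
c(L) = L²
m(c(11), 656) + l(-341) = 369 + 35 = 404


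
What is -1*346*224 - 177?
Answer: -77681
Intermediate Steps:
-1*346*224 - 177 = -346*224 - 177 = -77504 - 177 = -77681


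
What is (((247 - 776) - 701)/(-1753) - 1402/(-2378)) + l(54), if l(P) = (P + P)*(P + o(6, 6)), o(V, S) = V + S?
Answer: 14859702899/2084317 ≈ 7129.3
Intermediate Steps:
o(V, S) = S + V
l(P) = 2*P*(12 + P) (l(P) = (P + P)*(P + (6 + 6)) = (2*P)*(P + 12) = (2*P)*(12 + P) = 2*P*(12 + P))
(((247 - 776) - 701)/(-1753) - 1402/(-2378)) + l(54) = (((247 - 776) - 701)/(-1753) - 1402/(-2378)) + 2*54*(12 + 54) = ((-529 - 701)*(-1/1753) - 1402*(-1/2378)) + 2*54*66 = (-1230*(-1/1753) + 701/1189) + 7128 = (1230/1753 + 701/1189) + 7128 = 2691323/2084317 + 7128 = 14859702899/2084317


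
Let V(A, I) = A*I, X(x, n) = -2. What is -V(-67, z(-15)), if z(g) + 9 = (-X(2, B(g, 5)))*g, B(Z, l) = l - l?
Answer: -2613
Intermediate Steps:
B(Z, l) = 0
z(g) = -9 + 2*g (z(g) = -9 + (-1*(-2))*g = -9 + 2*g)
-V(-67, z(-15)) = -(-67)*(-9 + 2*(-15)) = -(-67)*(-9 - 30) = -(-67)*(-39) = -1*2613 = -2613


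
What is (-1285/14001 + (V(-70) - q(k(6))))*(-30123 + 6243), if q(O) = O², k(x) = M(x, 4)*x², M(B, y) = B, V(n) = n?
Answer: 5207527607560/4667 ≈ 1.1158e+9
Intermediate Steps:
k(x) = x³ (k(x) = x*x² = x³)
(-1285/14001 + (V(-70) - q(k(6))))*(-30123 + 6243) = (-1285/14001 + (-70 - (6³)²))*(-30123 + 6243) = (-1285*1/14001 + (-70 - 1*216²))*(-23880) = (-1285/14001 + (-70 - 1*46656))*(-23880) = (-1285/14001 + (-70 - 46656))*(-23880) = (-1285/14001 - 46726)*(-23880) = -654212011/14001*(-23880) = 5207527607560/4667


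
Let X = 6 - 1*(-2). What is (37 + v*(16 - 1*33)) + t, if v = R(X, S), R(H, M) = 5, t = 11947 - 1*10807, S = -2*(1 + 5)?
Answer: 1092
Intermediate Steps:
S = -12 (S = -2*6 = -12)
t = 1140 (t = 11947 - 10807 = 1140)
X = 8 (X = 6 + 2 = 8)
v = 5
(37 + v*(16 - 1*33)) + t = (37 + 5*(16 - 1*33)) + 1140 = (37 + 5*(16 - 33)) + 1140 = (37 + 5*(-17)) + 1140 = (37 - 85) + 1140 = -48 + 1140 = 1092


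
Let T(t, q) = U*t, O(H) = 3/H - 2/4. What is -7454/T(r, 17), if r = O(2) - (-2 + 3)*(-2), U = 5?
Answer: -7454/15 ≈ -496.93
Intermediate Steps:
O(H) = -½ + 3/H (O(H) = 3/H - 2*¼ = 3/H - ½ = -½ + 3/H)
r = 3 (r = (½)*(6 - 1*2)/2 - (-2 + 3)*(-2) = (½)*(½)*(6 - 2) - (-2) = (½)*(½)*4 - 1*(-2) = 1 + 2 = 3)
T(t, q) = 5*t
-7454/T(r, 17) = -7454/(5*3) = -7454/15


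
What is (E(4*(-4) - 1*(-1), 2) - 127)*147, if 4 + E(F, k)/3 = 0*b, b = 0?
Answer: -20433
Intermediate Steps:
E(F, k) = -12 (E(F, k) = -12 + 3*(0*0) = -12 + 3*0 = -12 + 0 = -12)
(E(4*(-4) - 1*(-1), 2) - 127)*147 = (-12 - 127)*147 = -139*147 = -20433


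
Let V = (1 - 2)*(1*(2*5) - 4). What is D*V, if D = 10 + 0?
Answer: -60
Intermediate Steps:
V = -6 (V = -(1*10 - 4) = -(10 - 4) = -1*6 = -6)
D = 10
D*V = 10*(-6) = -60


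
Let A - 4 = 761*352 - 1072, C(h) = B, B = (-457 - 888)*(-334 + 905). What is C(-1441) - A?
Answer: -1034799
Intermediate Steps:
B = -767995 (B = -1345*571 = -767995)
C(h) = -767995
A = 266804 (A = 4 + (761*352 - 1072) = 4 + (267872 - 1072) = 4 + 266800 = 266804)
C(-1441) - A = -767995 - 1*266804 = -767995 - 266804 = -1034799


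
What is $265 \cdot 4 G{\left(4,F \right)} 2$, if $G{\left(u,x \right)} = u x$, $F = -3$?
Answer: $-25440$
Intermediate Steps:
$265 \cdot 4 G{\left(4,F \right)} 2 = 265 \cdot 4 \cdot 4 \left(-3\right) 2 = 265 \cdot 4 \left(-12\right) 2 = 265 \left(\left(-48\right) 2\right) = 265 \left(-96\right) = -25440$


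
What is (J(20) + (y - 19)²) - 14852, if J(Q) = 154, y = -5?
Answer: -14122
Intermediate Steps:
(J(20) + (y - 19)²) - 14852 = (154 + (-5 - 19)²) - 14852 = (154 + (-24)²) - 14852 = (154 + 576) - 14852 = 730 - 14852 = -14122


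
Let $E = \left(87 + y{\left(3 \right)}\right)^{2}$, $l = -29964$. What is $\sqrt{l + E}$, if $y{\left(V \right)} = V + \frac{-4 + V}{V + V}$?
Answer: $\frac{i \sqrt{788183}}{6} \approx 147.97 i$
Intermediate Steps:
$y{\left(V \right)} = V + \frac{-4 + V}{2 V}$
$E = \frac{290521}{36}$ ($E = \left(87 + \left(\frac{1}{2} + 3 - \frac{2}{3}\right)\right)^{2} = \left(87 + \frac{17}{6}\right)^{2} = \left(\frac{539}{6}\right)^{2} = \frac{290521}{36} \approx 8070.0$)
$\sqrt{l + E} = \sqrt{-29964 + \frac{290521}{36}} = \sqrt{- \frac{788183}{36}} = \frac{i \sqrt{788183}}{6}$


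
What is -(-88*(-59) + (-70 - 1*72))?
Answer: -5050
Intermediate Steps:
-(-88*(-59) + (-70 - 1*72)) = -(5192 + (-70 - 72)) = -(5192 - 142) = -1*5050 = -5050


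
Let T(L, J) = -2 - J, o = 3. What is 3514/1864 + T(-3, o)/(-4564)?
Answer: 1002951/531706 ≈ 1.8863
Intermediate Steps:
3514/1864 + T(-3, o)/(-4564) = 3514/1864 + (-2 - 1*3)/(-4564) = 3514*(1/1864) + (-2 - 3)*(-1/4564) = 1757/932 - 5*(-1/4564) = 1757/932 + 5/4564 = 1002951/531706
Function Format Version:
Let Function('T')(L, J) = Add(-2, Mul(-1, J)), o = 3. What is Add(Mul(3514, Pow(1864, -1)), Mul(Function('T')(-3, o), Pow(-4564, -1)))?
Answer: Rational(1002951, 531706) ≈ 1.8863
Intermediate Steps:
Add(Mul(3514, Pow(1864, -1)), Mul(Function('T')(-3, o), Pow(-4564, -1))) = Add(Mul(3514, Pow(1864, -1)), Mul(Add(-2, Mul(-1, 3)), Pow(-4564, -1))) = Add(Mul(3514, Rational(1, 1864)), Mul(Add(-2, -3), Rational(-1, 4564))) = Add(Rational(1757, 932), Mul(-5, Rational(-1, 4564))) = Add(Rational(1757, 932), Rational(5, 4564)) = Rational(1002951, 531706)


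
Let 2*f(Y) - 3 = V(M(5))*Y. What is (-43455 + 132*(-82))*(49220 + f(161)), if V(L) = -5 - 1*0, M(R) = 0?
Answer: -2649846501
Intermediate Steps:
V(L) = -5 (V(L) = -5 + 0 = -5)
f(Y) = 3/2 - 5*Y/2 (f(Y) = 3/2 + (-5*Y)/2 = 3/2 - 5*Y/2)
(-43455 + 132*(-82))*(49220 + f(161)) = (-43455 + 132*(-82))*(49220 + (3/2 - 5/2*161)) = (-43455 - 10824)*(49220 + (3/2 - 805/2)) = -54279*(49220 - 401) = -54279*48819 = -2649846501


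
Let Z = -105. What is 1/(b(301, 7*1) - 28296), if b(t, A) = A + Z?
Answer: -1/28394 ≈ -3.5219e-5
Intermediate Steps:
b(t, A) = -105 + A (b(t, A) = A - 105 = -105 + A)
1/(b(301, 7*1) - 28296) = 1/((-105 + 7*1) - 28296) = 1/((-105 + 7) - 28296) = 1/(-98 - 28296) = 1/(-28394) = -1/28394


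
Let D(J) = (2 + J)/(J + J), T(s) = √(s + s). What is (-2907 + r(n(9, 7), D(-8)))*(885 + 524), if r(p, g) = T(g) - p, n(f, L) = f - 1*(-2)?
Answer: -4111462 + 1409*√3/2 ≈ -4.1102e+6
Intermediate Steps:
T(s) = √2*√s (T(s) = √(2*s) = √2*√s)
n(f, L) = 2 + f (n(f, L) = f + 2 = 2 + f)
D(J) = (2 + J)/(2*J) (D(J) = (2 + J)/((2*J)) = (2 + J)*(1/(2*J)) = (2 + J)/(2*J))
r(p, g) = -p + √2*√g (r(p, g) = √2*√g - p = -p + √2*√g)
(-2907 + r(n(9, 7), D(-8)))*(885 + 524) = (-2907 + (-(2 + 9) + √2*√((½)*(2 - 8)/(-8))))*(885 + 524) = (-2907 + (-1*11 + √2*√((½)*(-⅛)*(-6))))*1409 = (-2907 + (-11 + √2*√(3/8)))*1409 = (-2907 + (-11 + √2*(√6/4)))*1409 = (-2907 + (-11 + √3/2))*1409 = (-2918 + √3/2)*1409 = -4111462 + 1409*√3/2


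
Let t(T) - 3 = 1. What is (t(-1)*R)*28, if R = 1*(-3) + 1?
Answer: -224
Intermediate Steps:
t(T) = 4 (t(T) = 3 + 1 = 4)
R = -2 (R = -3 + 1 = -2)
(t(-1)*R)*28 = (4*(-2))*28 = -8*28 = -224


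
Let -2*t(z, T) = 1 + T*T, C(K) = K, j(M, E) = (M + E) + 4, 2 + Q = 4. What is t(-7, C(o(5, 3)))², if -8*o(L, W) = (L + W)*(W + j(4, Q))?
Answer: 7225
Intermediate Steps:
Q = 2 (Q = -2 + 4 = 2)
j(M, E) = 4 + E + M (j(M, E) = (E + M) + 4 = 4 + E + M)
o(L, W) = -(10 + W)*(L + W)/8 (o(L, W) = -(L + W)*(W + (4 + 2 + 4))/8 = -(L + W)*(W + 10)/8 = -(L + W)*(10 + W)/8 = -(10 + W)*(L + W)/8)
t(z, T) = -½ - T²/2 (t(z, T) = -(1 + T*T)/2 = -(1 + T²)/2 = -½ - T²/2)
t(-7, C(o(5, 3)))² = (-½ - (-5/4*5 - 5/4*3 - ⅛*3² - ⅛*5*3)²/2)² = (-½ - (-25/4 - 15/4 - ⅛*9 - 15/8)²/2)² = (-½ - (-25/4 - 15/4 - 9/8 - 15/8)²/2)² = (-½ - ½*(-13)²)² = (-½ - ½*169)² = (-½ - 169/2)² = (-85)² = 7225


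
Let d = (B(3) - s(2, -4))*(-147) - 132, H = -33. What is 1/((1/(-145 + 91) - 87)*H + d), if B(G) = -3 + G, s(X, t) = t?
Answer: 18/38729 ≈ 0.00046477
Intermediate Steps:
d = -720 (d = ((-3 + 3) - 1*(-4))*(-147) - 132 = (0 + 4)*(-147) - 132 = 4*(-147) - 132 = -588 - 132 = -720)
1/((1/(-145 + 91) - 87)*H + d) = 1/((1/(-145 + 91) - 87)*(-33) - 720) = 1/((1/(-54) - 87)*(-33) - 720) = 1/((-1/54 - 87)*(-33) - 720) = 1/(-4699/54*(-33) - 720) = 1/(51689/18 - 720) = 1/(38729/18) = 18/38729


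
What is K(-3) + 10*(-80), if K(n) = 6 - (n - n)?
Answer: -794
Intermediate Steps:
K(n) = 6 (K(n) = 6 - 1*0 = 6 + 0 = 6)
K(-3) + 10*(-80) = 6 + 10*(-80) = 6 - 800 = -794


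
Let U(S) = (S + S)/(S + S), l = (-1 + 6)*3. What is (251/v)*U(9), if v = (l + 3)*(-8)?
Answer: -251/144 ≈ -1.7431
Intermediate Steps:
l = 15 (l = 5*3 = 15)
U(S) = 1 (U(S) = (2*S)/((2*S)) = (2*S)*(1/(2*S)) = 1)
v = -144 (v = (15 + 3)*(-8) = 18*(-8) = -144)
(251/v)*U(9) = (251/(-144))*1 = (251*(-1/144))*1 = -251/144*1 = -251/144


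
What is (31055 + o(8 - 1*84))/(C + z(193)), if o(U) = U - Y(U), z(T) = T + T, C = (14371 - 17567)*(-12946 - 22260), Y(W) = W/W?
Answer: 5163/18753127 ≈ 0.00027531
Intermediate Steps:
Y(W) = 1
C = 112518376 (C = -3196*(-35206) = 112518376)
z(T) = 2*T
o(U) = -1 + U (o(U) = U - 1*1 = U - 1 = -1 + U)
(31055 + o(8 - 1*84))/(C + z(193)) = (31055 + (-1 + (8 - 1*84)))/(112518376 + 2*193) = (31055 + (-1 + (8 - 84)))/(112518376 + 386) = (31055 + (-1 - 76))/112518762 = (31055 - 77)*(1/112518762) = 30978*(1/112518762) = 5163/18753127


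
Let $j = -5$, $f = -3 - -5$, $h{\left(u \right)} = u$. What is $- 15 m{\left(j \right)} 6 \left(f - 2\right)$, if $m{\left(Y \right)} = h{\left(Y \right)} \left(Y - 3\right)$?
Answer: $0$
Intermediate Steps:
$f = 2$ ($f = -3 + 5 = 2$)
$m{\left(Y \right)} = Y \left(-3 + Y\right)$ ($m{\left(Y \right)} = Y \left(Y - 3\right) = Y \left(-3 + Y\right)$)
$- 15 m{\left(j \right)} 6 \left(f - 2\right) = - 15 \left(- 5 \left(-3 - 5\right)\right) 6 \left(2 - 2\right) = - 15 \left(\left(-5\right) \left(-8\right)\right) 6 \cdot 0 = \left(-15\right) 40 \cdot 0 = \left(-600\right) 0 = 0$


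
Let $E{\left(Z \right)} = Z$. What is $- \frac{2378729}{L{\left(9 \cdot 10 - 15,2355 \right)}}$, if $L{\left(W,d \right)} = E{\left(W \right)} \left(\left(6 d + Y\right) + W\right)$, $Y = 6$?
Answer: $- \frac{2378729}{1065825} \approx -2.2318$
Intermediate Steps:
$L{\left(W,d \right)} = W \left(6 + W + 6 d\right)$ ($L{\left(W,d \right)} = W \left(\left(6 d + 6\right) + W\right) = W \left(\left(6 + 6 d\right) + W\right) = W \left(6 + W + 6 d\right)$)
$- \frac{2378729}{L{\left(9 \cdot 10 - 15,2355 \right)}} = - \frac{2378729}{\left(9 \cdot 10 - 15\right) \left(6 + \left(9 \cdot 10 - 15\right) + 6 \cdot 2355\right)} = - \frac{2378729}{\left(90 - 15\right) \left(6 + \left(90 - 15\right) + 14130\right)} = - \frac{2378729}{75 \left(6 + 75 + 14130\right)} = - \frac{2378729}{75 \cdot 14211} = - \frac{2378729}{1065825}$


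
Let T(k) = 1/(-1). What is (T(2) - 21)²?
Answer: 484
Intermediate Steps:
T(k) = -1
(T(2) - 21)² = (-1 - 21)² = (-22)² = 484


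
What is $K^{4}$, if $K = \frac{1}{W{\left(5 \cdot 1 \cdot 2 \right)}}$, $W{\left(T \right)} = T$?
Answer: $\frac{1}{10000} \approx 0.0001$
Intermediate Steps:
$K = \frac{1}{10}$ ($K = \frac{1}{5 \cdot 1 \cdot 2} = \frac{1}{5 \cdot 2} = \frac{1}{10} \approx 0.1$)
$K^{4} = \left(\frac{1}{10}\right)^{4} = \frac{1}{10000}$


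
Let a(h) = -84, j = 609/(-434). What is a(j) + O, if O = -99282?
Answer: -99366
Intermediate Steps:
j = -87/62 (j = 609*(-1/434) = -87/62 ≈ -1.4032)
a(j) + O = -84 - 99282 = -99366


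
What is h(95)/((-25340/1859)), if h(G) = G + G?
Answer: -35321/2534 ≈ -13.939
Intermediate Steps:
h(G) = 2*G
h(95)/((-25340/1859)) = (2*95)/((-25340/1859)) = 190/((-25340*1/1859)) = 190/(-25340/1859) = 190*(-1859/25340) = -35321/2534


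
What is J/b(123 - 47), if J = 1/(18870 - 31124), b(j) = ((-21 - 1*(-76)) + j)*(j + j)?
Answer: -1/244001648 ≈ -4.0983e-9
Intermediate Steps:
b(j) = 2*j*(55 + j) (b(j) = ((-21 + 76) + j)*(2*j) = (55 + j)*(2*j) = 2*j*(55 + j))
J = -1/12254 (J = 1/(-12254) = -1/12254 ≈ -8.1606e-5)
J/b(123 - 47) = -1/(2*(55 + (123 - 47))*(123 - 47))/12254 = -1/(152*(55 + 76))/12254 = -1/(12254*(2*76*131)) = -1/12254/19912 = -1/12254*1/19912 = -1/244001648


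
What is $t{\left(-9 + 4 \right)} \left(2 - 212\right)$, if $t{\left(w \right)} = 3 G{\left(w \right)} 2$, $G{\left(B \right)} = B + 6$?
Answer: $-1260$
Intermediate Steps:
$G{\left(B \right)} = 6 + B$
$t{\left(w \right)} = 36 + 6 w$ ($t{\left(w \right)} = 3 \left(6 + w\right) 2 = \left(18 + 3 w\right) 2 = 36 + 6 w$)
$t{\left(-9 + 4 \right)} \left(2 - 212\right) = \left(36 + 6 \left(-9 + 4\right)\right) \left(2 - 212\right) = \left(36 + 6 \left(-5\right)\right) \left(-210\right) = \left(36 - 30\right) \left(-210\right) = 6 \left(-210\right) = -1260$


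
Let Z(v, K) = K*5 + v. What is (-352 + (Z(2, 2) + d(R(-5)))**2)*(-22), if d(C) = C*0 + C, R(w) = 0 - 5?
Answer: 6666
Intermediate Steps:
Z(v, K) = v + 5*K (Z(v, K) = 5*K + v = v + 5*K)
R(w) = -5
d(C) = C (d(C) = 0 + C = C)
(-352 + (Z(2, 2) + d(R(-5)))**2)*(-22) = (-352 + ((2 + 5*2) - 5)**2)*(-22) = (-352 + ((2 + 10) - 5)**2)*(-22) = (-352 + (12 - 5)**2)*(-22) = (-352 + 7**2)*(-22) = (-352 + 49)*(-22) = -303*(-22) = 6666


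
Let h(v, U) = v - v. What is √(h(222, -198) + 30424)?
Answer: 2*√7606 ≈ 174.42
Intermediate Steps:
h(v, U) = 0
√(h(222, -198) + 30424) = √(0 + 30424) = √30424 = 2*√7606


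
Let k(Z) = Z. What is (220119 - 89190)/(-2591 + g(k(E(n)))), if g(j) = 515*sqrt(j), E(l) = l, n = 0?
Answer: -130929/2591 ≈ -50.532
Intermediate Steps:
(220119 - 89190)/(-2591 + g(k(E(n)))) = (220119 - 89190)/(-2591 + 515*sqrt(0)) = 130929/(-2591 + 515*0) = 130929/(-2591 + 0) = 130929/(-2591) = 130929*(-1/2591) = -130929/2591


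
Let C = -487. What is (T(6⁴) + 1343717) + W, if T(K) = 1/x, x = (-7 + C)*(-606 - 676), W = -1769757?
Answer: -269814540319/633308 ≈ -4.2604e+5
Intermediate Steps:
x = 633308 (x = (-7 - 487)*(-606 - 676) = -494*(-1282) = 633308)
T(K) = 1/633308
(T(6⁴) + 1343717) + W = (1/633308 + 1343717) - 1769757 = 850986725837/633308 - 1769757 = -269814540319/633308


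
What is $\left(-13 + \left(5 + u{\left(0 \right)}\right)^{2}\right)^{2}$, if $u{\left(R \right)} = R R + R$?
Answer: $144$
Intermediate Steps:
$u{\left(R \right)} = R + R^{2}$ ($u{\left(R \right)} = R^{2} + R = R + R^{2}$)
$\left(-13 + \left(5 + u{\left(0 \right)}\right)^{2}\right)^{2} = \left(-13 + \left(5 + 0 \left(1 + 0\right)\right)^{2}\right)^{2} = \left(-13 + \left(5 + 0 \cdot 1\right)^{2}\right)^{2} = \left(-13 + \left(5 + 0\right)^{2}\right)^{2} = \left(-13 + 5^{2}\right)^{2} = \left(-13 + 25\right)^{2} = 12^{2} = 144$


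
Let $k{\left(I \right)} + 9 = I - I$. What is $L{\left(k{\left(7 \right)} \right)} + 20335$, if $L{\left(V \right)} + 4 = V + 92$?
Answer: $20414$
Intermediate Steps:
$k{\left(I \right)} = -9$ ($k{\left(I \right)} = -9 + \left(I - I\right) = -9 + 0 = -9$)
$L{\left(V \right)} = 88 + V$ ($L{\left(V \right)} = -4 + \left(V + 92\right) = -4 + \left(92 + V\right) = 88 + V$)
$L{\left(k{\left(7 \right)} \right)} + 20335 = \left(88 - 9\right) + 20335 = 79 + 20335 = 20414$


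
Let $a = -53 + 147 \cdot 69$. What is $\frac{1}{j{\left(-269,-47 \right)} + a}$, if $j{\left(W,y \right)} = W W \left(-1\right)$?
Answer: $- \frac{1}{62271} \approx -1.6059 \cdot 10^{-5}$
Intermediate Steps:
$j{\left(W,y \right)} = - W^{2}$ ($j{\left(W,y \right)} = W^{2} \left(-1\right) = - W^{2}$)
$a = 10090$ ($a = -53 + 10143 = 10090$)
$\frac{1}{j{\left(-269,-47 \right)} + a} = \frac{1}{- \left(-269\right)^{2} + 10090} = \frac{1}{\left(-1\right) 72361 + 10090} = \frac{1}{-72361 + 10090} = \frac{1}{-62271} = - \frac{1}{62271}$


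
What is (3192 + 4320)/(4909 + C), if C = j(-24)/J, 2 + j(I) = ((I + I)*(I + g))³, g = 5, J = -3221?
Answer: -24196152/742738637 ≈ -0.032577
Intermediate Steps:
j(I) = -2 + 8*I³*(5 + I)³ (j(I) = -2 + ((I + I)*(I + 5))³ = -2 + ((2*I)*(5 + I))³ = -2 + (2*I*(5 + I))³ = -2 + 8*I³*(5 + I)³)
C = -758550526/3221 (C = (-2 + 8*(-24)³*(5 - 24)³)/(-3221) = (-2 + 8*(-13824)*(-19)³)*(-1/3221) = (-2 + 8*(-13824)*(-6859))*(-1/3221) = (-2 + 758550528)*(-1/3221) = 758550526*(-1/3221) = -758550526/3221 ≈ -2.3550e+5)
(3192 + 4320)/(4909 + C) = (3192 + 4320)/(4909 - 758550526/3221) = 7512/(-742738637/3221) = 7512*(-3221/742738637) = -24196152/742738637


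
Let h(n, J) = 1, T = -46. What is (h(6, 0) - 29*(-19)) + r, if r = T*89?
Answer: -3542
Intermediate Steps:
r = -4094 (r = -46*89 = -4094)
(h(6, 0) - 29*(-19)) + r = (1 - 29*(-19)) - 4094 = (1 + 551) - 4094 = 552 - 4094 = -3542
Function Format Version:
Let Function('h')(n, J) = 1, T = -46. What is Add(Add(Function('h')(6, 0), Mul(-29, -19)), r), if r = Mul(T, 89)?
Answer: -3542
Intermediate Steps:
r = -4094 (r = Mul(-46, 89) = -4094)
Add(Add(Function('h')(6, 0), Mul(-29, -19)), r) = Add(Add(1, Mul(-29, -19)), -4094) = Add(Add(1, 551), -4094) = Add(552, -4094) = -3542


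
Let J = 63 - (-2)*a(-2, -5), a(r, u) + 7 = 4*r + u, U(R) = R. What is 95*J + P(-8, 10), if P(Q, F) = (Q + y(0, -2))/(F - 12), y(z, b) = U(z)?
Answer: 2189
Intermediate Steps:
y(z, b) = z
a(r, u) = -7 + u + 4*r (a(r, u) = -7 + (4*r + u) = -7 + (u + 4*r) = -7 + u + 4*r)
P(Q, F) = Q/(-12 + F) (P(Q, F) = (Q + 0)/(F - 12) = Q/(-12 + F))
J = 23 (J = 63 - (-2)*(-7 - 5 + 4*(-2)) = 63 - (-2)*(-7 - 5 - 8) = 63 - (-2)*(-20) = 63 - 1*40 = 63 - 40 = 23)
95*J + P(-8, 10) = 95*23 - 8/(-12 + 10) = 2185 - 8/(-2) = 2185 - 8*(-1/2) = 2185 + 4 = 2189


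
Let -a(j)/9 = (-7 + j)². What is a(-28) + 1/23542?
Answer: -259550549/23542 ≈ -11025.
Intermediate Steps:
a(j) = -9*(-7 + j)²
a(-28) + 1/23542 = -9*(-7 - 28)² + 1/23542 = -9*(-35)² + 1/23542 = -9*1225 + 1/23542 = -11025 + 1/23542 = -259550549/23542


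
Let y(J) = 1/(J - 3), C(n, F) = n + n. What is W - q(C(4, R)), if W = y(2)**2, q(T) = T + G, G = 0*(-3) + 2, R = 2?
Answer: -9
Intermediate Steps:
G = 2 (G = 0 + 2 = 2)
C(n, F) = 2*n
y(J) = 1/(-3 + J)
q(T) = 2 + T (q(T) = T + 2 = 2 + T)
W = 1 (W = (1/(-3 + 2))**2 = (1/(-1))**2 = (-1)**2 = 1)
W - q(C(4, R)) = 1 - (2 + 2*4) = 1 - (2 + 8) = 1 - 1*10 = 1 - 10 = -9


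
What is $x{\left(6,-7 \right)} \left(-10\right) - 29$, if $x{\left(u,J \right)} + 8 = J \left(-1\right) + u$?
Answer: $-79$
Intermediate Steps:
$x{\left(u,J \right)} = -8 + u - J$ ($x{\left(u,J \right)} = -8 + \left(J \left(-1\right) + u\right) = -8 - \left(J - u\right) = -8 + u - J$)
$x{\left(6,-7 \right)} \left(-10\right) - 29 = \left(-8 + 6 - -7\right) \left(-10\right) - 29 = \left(-8 + 6 + 7\right) \left(-10\right) - 29 = 5 \left(-10\right) - 29 = -50 - 29 = -79$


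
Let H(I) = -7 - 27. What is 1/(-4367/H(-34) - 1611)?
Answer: -34/50407 ≈ -0.00067451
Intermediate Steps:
H(I) = -34
1/(-4367/H(-34) - 1611) = 1/(-4367/(-34) - 1611) = 1/(-4367*(-1/34) - 1611) = 1/(4367/34 - 1611) = 1/(-50407/34) = -34/50407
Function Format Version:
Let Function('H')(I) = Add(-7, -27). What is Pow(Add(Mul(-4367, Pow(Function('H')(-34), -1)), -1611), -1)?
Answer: Rational(-34, 50407) ≈ -0.00067451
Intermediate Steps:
Function('H')(I) = -34
Pow(Add(Mul(-4367, Pow(Function('H')(-34), -1)), -1611), -1) = Pow(Add(Mul(-4367, Pow(-34, -1)), -1611), -1) = Pow(Add(Mul(-4367, Rational(-1, 34)), -1611), -1) = Pow(Add(Rational(4367, 34), -1611), -1) = Pow(Rational(-50407, 34), -1) = Rational(-34, 50407)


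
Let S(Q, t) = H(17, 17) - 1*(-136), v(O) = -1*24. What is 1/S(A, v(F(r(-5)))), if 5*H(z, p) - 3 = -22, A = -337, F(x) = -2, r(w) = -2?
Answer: 5/661 ≈ 0.0075643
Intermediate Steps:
v(O) = -24
H(z, p) = -19/5 (H(z, p) = ⅗ + (⅕)*(-22) = ⅗ - 22/5 = -19/5)
S(Q, t) = 661/5 (S(Q, t) = -19/5 - 1*(-136) = -19/5 + 136 = 661/5)
1/S(A, v(F(r(-5)))) = 1/(661/5) = 5/661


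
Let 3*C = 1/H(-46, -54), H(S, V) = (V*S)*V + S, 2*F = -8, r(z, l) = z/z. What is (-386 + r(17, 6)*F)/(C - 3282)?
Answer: 156992940/1321155973 ≈ 0.11883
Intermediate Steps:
r(z, l) = 1
F = -4 (F = (½)*(-8) = -4)
H(S, V) = S + S*V² (H(S, V) = (S*V)*V + S = S*V² + S = S + S*V²)
C = -1/402546 (C = 1/(3*((-46*(1 + (-54)²)))) = 1/(3*((-46*(1 + 2916)))) = 1/(3*((-46*2917))) = (⅓)/(-134182) = (⅓)*(-1/134182) = -1/402546 ≈ -2.4842e-6)
(-386 + r(17, 6)*F)/(C - 3282) = (-386 + 1*(-4))/(-1/402546 - 3282) = (-386 - 4)/(-1321155973/402546) = -390*(-402546/1321155973) = 156992940/1321155973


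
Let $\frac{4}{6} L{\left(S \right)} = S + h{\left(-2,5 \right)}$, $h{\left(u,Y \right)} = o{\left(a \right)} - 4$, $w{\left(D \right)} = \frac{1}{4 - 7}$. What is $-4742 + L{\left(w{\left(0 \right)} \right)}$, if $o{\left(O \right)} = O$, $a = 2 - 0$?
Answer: $- \frac{9491}{2} \approx -4745.5$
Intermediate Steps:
$a = 2$ ($a = 2 + 0 = 2$)
$w{\left(D \right)} = - \frac{1}{3}$ ($w{\left(D \right)} = \frac{1}{-3} = - \frac{1}{3}$)
$h{\left(u,Y \right)} = -2$ ($h{\left(u,Y \right)} = 2 - 4 = -2$)
$L{\left(S \right)} = -3 + \frac{3 S}{2}$ ($L{\left(S \right)} = \frac{3 \left(S - 2\right)}{2} = \frac{3 \left(-2 + S\right)}{2} = -3 + \frac{3 S}{2}$)
$-4742 + L{\left(w{\left(0 \right)} \right)} = -4742 + \left(-3 + \frac{3}{2} \left(- \frac{1}{3}\right)\right) = -4742 - \frac{7}{2} = - \frac{9491}{2}$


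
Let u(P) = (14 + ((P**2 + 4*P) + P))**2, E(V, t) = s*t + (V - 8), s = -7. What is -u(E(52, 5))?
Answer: -19600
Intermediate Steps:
E(V, t) = -8 + V - 7*t (E(V, t) = -7*t + (V - 8) = -7*t + (-8 + V) = -8 + V - 7*t)
u(P) = (14 + P**2 + 5*P)**2 (u(P) = (14 + (P**2 + 5*P))**2 = (14 + P**2 + 5*P)**2)
-u(E(52, 5)) = -(14 + (-8 + 52 - 7*5)**2 + 5*(-8 + 52 - 7*5))**2 = -(14 + (-8 + 52 - 35)**2 + 5*(-8 + 52 - 35))**2 = -(14 + 9**2 + 5*9)**2 = -(14 + 81 + 45)**2 = -1*140**2 = -1*19600 = -19600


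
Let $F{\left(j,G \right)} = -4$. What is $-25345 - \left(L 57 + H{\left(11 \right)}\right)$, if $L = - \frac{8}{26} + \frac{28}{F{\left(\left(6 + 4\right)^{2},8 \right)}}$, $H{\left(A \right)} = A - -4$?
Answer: $- \frac{324265}{13} \approx -24943.0$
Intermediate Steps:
$H{\left(A \right)} = 4 + A$ ($H{\left(A \right)} = A + 4 = 4 + A$)
$L = - \frac{95}{13}$ ($L = - \frac{8}{26} + \frac{28}{-4} = \left(-8\right) \frac{1}{26} + 28 \left(- \frac{1}{4}\right) = - \frac{4}{13} - 7 = - \frac{95}{13} \approx -7.3077$)
$-25345 - \left(L 57 + H{\left(11 \right)}\right) = -25345 - \left(\left(- \frac{95}{13}\right) 57 + \left(4 + 11\right)\right) = -25345 - \left(- \frac{5415}{13} + 15\right) = -25345 - - \frac{5220}{13} = -25345 + \frac{5220}{13} = - \frac{324265}{13}$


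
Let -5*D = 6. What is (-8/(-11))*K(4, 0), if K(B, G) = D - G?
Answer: -48/55 ≈ -0.87273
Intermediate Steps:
D = -6/5 (D = -⅕*6 = -6/5 ≈ -1.2000)
K(B, G) = -6/5 - G
(-8/(-11))*K(4, 0) = (-8/(-11))*(-6/5 - 1*0) = (-1/11*(-8))*(-6/5 + 0) = (8/11)*(-6/5) = -48/55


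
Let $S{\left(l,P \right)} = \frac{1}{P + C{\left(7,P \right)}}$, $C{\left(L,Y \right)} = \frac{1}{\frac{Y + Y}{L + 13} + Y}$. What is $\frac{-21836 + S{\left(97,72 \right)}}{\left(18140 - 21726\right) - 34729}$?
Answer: $\frac{622696816}{1092628855} \approx 0.56991$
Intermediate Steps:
$C{\left(L,Y \right)} = \frac{1}{Y + \frac{2 Y}{13 + L}}$ ($C{\left(L,Y \right)} = \frac{1}{\frac{2 Y}{13 + L} + Y} = \frac{1}{Y + \frac{2 Y}{13 + L}}$)
$S{\left(l,P \right)} = \frac{1}{P + \frac{10}{11 P}}$ ($S{\left(l,P \right)} = \frac{1}{P + \frac{13 + 7}{P \left(15 + 7\right)}} = \frac{1}{P + \frac{1}{P} \frac{1}{22} \cdot 20} = \frac{1}{P + \frac{10}{11 P}}$)
$\frac{-21836 + S{\left(97,72 \right)}}{\left(18140 - 21726\right) - 34729} = \frac{-21836 + 11 \cdot 72 \frac{1}{10 + 11 \cdot 72^{2}}}{\left(18140 - 21726\right) - 34729} = \frac{-21836 + 11 \cdot 72 \frac{1}{10 + 11 \cdot 5184}}{\left(18140 - 21726\right) - 34729} = \frac{-21836 + 11 \cdot 72 \frac{1}{10 + 57024}}{-3586 - 34729} = \frac{-21836 + 11 \cdot 72 \cdot \frac{1}{57034}}{-38315} = \left(-21836 + 11 \cdot 72 \cdot \frac{1}{57034}\right) \left(- \frac{1}{38315}\right) = \left(-21836 + \frac{396}{28517}\right) \left(- \frac{1}{38315}\right) = \left(- \frac{622696816}{28517}\right) \left(- \frac{1}{38315}\right) = \frac{622696816}{1092628855}$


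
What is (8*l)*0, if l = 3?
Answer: 0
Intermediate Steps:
(8*l)*0 = (8*3)*0 = 24*0 = 0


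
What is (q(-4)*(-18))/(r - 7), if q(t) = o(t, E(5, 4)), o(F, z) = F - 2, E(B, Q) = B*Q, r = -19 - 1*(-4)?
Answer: -54/11 ≈ -4.9091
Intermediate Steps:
r = -15 (r = -19 + 4 = -15)
o(F, z) = -2 + F
q(t) = -2 + t
(q(-4)*(-18))/(r - 7) = ((-2 - 4)*(-18))/(-15 - 7) = -6*(-18)/(-22) = 108*(-1/22) = -54/11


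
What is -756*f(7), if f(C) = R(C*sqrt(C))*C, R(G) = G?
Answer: -37044*sqrt(7) ≈ -98009.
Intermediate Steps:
f(C) = C**(5/2) (f(C) = (C*sqrt(C))*C = C**(3/2)*C = C**(5/2))
-756*f(7) = -37044*sqrt(7)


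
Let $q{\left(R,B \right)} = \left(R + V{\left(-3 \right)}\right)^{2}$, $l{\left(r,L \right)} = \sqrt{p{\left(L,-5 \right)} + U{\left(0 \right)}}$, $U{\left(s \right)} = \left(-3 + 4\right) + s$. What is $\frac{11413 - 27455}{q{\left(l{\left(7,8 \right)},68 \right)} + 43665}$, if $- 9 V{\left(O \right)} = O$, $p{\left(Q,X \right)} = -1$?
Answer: $- \frac{72189}{196493} \approx -0.36739$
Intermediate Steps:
$V{\left(O \right)} = - \frac{O}{9}$
$U{\left(s \right)} = 1 + s$
$l{\left(r,L \right)} = 0$ ($l{\left(r,L \right)} = \sqrt{-1 + \left(1 + 0\right)} = \sqrt{-1 + 1} = \sqrt{0} = 0$)
$q{\left(R,B \right)} = \left(\frac{1}{3} + R\right)^{2}$ ($q{\left(R,B \right)} = \left(R - - \frac{1}{3}\right)^{2} = \left(R + \frac{1}{3}\right)^{2} = \left(\frac{1}{3} + R\right)^{2}$)
$\frac{11413 - 27455}{q{\left(l{\left(7,8 \right)},68 \right)} + 43665} = \frac{11413 - 27455}{\frac{\left(1 + 3 \cdot 0\right)^{2}}{9} + 43665} = - \frac{16042}{\frac{\left(1 + 0\right)^{2}}{9} + 43665} = - \frac{16042}{\frac{1^{2}}{9} + 43665} = - \frac{16042}{\frac{1}{9} \cdot 1 + 43665} = - \frac{16042}{\frac{1}{9} + 43665} = - \frac{16042}{\frac{392986}{9}} = \left(-16042\right) \frac{9}{392986} = - \frac{72189}{196493}$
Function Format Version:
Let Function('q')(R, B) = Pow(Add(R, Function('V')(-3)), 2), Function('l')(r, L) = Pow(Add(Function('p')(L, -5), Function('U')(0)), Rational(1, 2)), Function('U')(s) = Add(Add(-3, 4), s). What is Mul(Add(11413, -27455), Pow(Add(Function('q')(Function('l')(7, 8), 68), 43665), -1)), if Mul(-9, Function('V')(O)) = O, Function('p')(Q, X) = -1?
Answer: Rational(-72189, 196493) ≈ -0.36739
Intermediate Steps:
Function('V')(O) = Mul(Rational(-1, 9), O)
Function('U')(s) = Add(1, s)
Function('l')(r, L) = 0 (Function('l')(r, L) = Pow(Add(-1, Add(1, 0)), Rational(1, 2)) = Pow(Add(-1, 1), Rational(1, 2)) = Pow(0, Rational(1, 2)) = 0)
Function('q')(R, B) = Pow(Add(Rational(1, 3), R), 2) (Function('q')(R, B) = Pow(Add(R, Mul(Rational(-1, 9), -3)), 2) = Pow(Add(R, Rational(1, 3)), 2) = Pow(Add(Rational(1, 3), R), 2))
Mul(Add(11413, -27455), Pow(Add(Function('q')(Function('l')(7, 8), 68), 43665), -1)) = Mul(Add(11413, -27455), Pow(Add(Mul(Rational(1, 9), Pow(Add(1, Mul(3, 0)), 2)), 43665), -1)) = Mul(-16042, Pow(Add(Mul(Rational(1, 9), Pow(Add(1, 0), 2)), 43665), -1)) = Mul(-16042, Pow(Add(Mul(Rational(1, 9), Pow(1, 2)), 43665), -1)) = Mul(-16042, Pow(Add(Mul(Rational(1, 9), 1), 43665), -1)) = Mul(-16042, Pow(Add(Rational(1, 9), 43665), -1)) = Mul(-16042, Pow(Rational(392986, 9), -1)) = Mul(-16042, Rational(9, 392986)) = Rational(-72189, 196493)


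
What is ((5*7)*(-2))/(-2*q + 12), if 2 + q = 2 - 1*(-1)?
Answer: -7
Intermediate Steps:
q = 1 (q = -2 + (2 - 1*(-1)) = -2 + (2 + 1) = -2 + 3 = 1)
((5*7)*(-2))/(-2*q + 12) = ((5*7)*(-2))/(-2*1 + 12) = (35*(-2))/(-2 + 12) = -70/10 = -70*1/10 = -7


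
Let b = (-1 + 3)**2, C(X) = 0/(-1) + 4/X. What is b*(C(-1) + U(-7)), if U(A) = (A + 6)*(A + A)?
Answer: 40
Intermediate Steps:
U(A) = 2*A*(6 + A) (U(A) = (6 + A)*(2*A) = 2*A*(6 + A))
C(X) = 4/X (C(X) = 0*(-1) + 4/X = 0 + 4/X = 4/X)
b = 4 (b = 2**2 = 4)
b*(C(-1) + U(-7)) = 4*(4/(-1) + 2*(-7)*(6 - 7)) = 4*(4*(-1) + 2*(-7)*(-1)) = 4*(-4 + 14) = 4*10 = 40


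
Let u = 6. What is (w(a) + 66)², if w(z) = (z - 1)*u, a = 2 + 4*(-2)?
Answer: 576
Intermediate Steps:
a = -6 (a = 2 - 8 = -6)
w(z) = -6 + 6*z (w(z) = (z - 1)*6 = (-1 + z)*6 = -6 + 6*z)
(w(a) + 66)² = ((-6 + 6*(-6)) + 66)² = ((-6 - 36) + 66)² = (-42 + 66)² = 24² = 576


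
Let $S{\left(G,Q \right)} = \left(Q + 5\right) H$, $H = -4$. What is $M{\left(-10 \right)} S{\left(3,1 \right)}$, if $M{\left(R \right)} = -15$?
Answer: $360$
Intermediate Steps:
$S{\left(G,Q \right)} = -20 - 4 Q$ ($S{\left(G,Q \right)} = \left(Q + 5\right) \left(-4\right) = \left(5 + Q\right) \left(-4\right) = -20 - 4 Q$)
$M{\left(-10 \right)} S{\left(3,1 \right)} = - 15 \left(-20 - 4\right) = \left(-15\right) \left(-24\right) = 360$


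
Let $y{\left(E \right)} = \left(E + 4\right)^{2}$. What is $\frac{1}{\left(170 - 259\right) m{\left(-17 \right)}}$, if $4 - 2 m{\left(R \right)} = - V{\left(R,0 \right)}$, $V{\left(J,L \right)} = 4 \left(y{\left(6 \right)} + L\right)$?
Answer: $- \frac{1}{17978} \approx -5.5624 \cdot 10^{-5}$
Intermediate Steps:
$y{\left(E \right)} = \left(4 + E\right)^{2}$
$V{\left(J,L \right)} = 400 + 4 L$ ($V{\left(J,L \right)} = 4 \left(\left(4 + 6\right)^{2} + L\right) = 4 \left(10^{2} + L\right) = 4 \left(100 + L\right) = 400 + 4 L$)
$m{\left(R \right)} = 202$ ($m{\left(R \right)} = 2 - \frac{\left(-1\right) \left(400 + 4 \cdot 0\right)}{2} = 2 - \frac{\left(-1\right) \left(400 + 0\right)}{2} = 2 - \frac{\left(-1\right) 400}{2} = 2 - -200 = 2 + 200 = 202$)
$\frac{1}{\left(170 - 259\right) m{\left(-17 \right)}} = \frac{1}{\left(170 - 259\right) 202} = \frac{1}{-89} \cdot \frac{1}{202} = \left(- \frac{1}{89}\right) \frac{1}{202} = - \frac{1}{17978}$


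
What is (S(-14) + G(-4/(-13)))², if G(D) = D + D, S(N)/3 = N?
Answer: 289444/169 ≈ 1712.7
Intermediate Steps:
S(N) = 3*N
G(D) = 2*D
(S(-14) + G(-4/(-13)))² = (3*(-14) + 2*(-4/(-13)))² = (-42 + 2*(-4*(-1/13)))² = (-42 + 2*(4/13))² = (-42 + 8/13)² = (-538/13)² = 289444/169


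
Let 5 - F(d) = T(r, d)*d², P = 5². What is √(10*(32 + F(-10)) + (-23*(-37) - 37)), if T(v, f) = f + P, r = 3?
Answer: 2*I*√3454 ≈ 117.54*I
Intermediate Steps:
P = 25
T(v, f) = 25 + f (T(v, f) = f + 25 = 25 + f)
F(d) = 5 - d²*(25 + d) (F(d) = 5 - (25 + d)*d² = 5 - d²*(25 + d))
√(10*(32 + F(-10)) + (-23*(-37) - 37)) = √(10*(32 + (5 - 1*(-10)²*(25 - 10))) + (-23*(-37) - 37)) = √(10*(32 + (5 - 1*100*15)) + (851 - 37)) = √(10*(32 + (5 - 1500)) + 814) = √(10*(32 - 1495) + 814) = √(10*(-1463) + 814) = √(-14630 + 814) = √(-13816) = 2*I*√3454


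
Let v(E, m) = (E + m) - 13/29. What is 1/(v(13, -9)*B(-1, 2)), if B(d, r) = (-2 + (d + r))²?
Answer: 29/103 ≈ 0.28155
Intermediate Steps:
B(d, r) = (-2 + d + r)²
v(E, m) = -13/29 + E + m (v(E, m) = (E + m) - 13*1/29 = (E + m) - 13/29 = -13/29 + E + m)
1/(v(13, -9)*B(-1, 2)) = 1/((-13/29 + 13 - 9)*(-2 - 1 + 2)²) = 1/((103/29)*(-1)²) = 1/((103/29)*1) = 1/(103/29) = 29/103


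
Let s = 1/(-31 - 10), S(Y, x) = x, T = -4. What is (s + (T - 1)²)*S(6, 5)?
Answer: 5120/41 ≈ 124.88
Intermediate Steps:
s = -1/41 (s = 1/(-41) = -1/41 ≈ -0.024390)
(s + (T - 1)²)*S(6, 5) = (-1/41 + (-4 - 1)²)*5 = (-1/41 + (-5)²)*5 = (-1/41 + 25)*5 = (1024/41)*5 = 5120/41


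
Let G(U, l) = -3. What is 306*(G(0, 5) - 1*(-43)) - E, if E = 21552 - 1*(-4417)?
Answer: -13729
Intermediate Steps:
E = 25969 (E = 21552 + 4417 = 25969)
306*(G(0, 5) - 1*(-43)) - E = 306*(-3 - 1*(-43)) - 1*25969 = 306*(-3 + 43) - 25969 = 306*40 - 25969 = 12240 - 25969 = -13729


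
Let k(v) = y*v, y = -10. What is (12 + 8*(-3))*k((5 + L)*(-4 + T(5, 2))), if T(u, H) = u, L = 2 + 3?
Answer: 1200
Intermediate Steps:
L = 5
k(v) = -10*v
(12 + 8*(-3))*k((5 + L)*(-4 + T(5, 2))) = (12 + 8*(-3))*(-10*(5 + 5)*(-4 + 5)) = (12 - 24)*(-100) = -(-120)*10 = -12*(-100) = 1200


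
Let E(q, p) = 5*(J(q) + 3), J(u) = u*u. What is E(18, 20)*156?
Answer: 255060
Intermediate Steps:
J(u) = u**2
E(q, p) = 15 + 5*q**2 (E(q, p) = 5*(q**2 + 3) = 5*(3 + q**2) = 15 + 5*q**2)
E(18, 20)*156 = (15 + 5*18**2)*156 = (15 + 5*324)*156 = (15 + 1620)*156 = 1635*156 = 255060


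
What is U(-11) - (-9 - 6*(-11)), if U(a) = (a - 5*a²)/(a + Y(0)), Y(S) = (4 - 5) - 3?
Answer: -239/15 ≈ -15.933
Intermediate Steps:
Y(S) = -4 (Y(S) = -1 - 3 = -4)
U(a) = (a - 5*a²)/(-4 + a) (U(a) = (a - 5*a²)/(a - 4) = (a - 5*a²)/(-4 + a))
U(-11) - (-9 - 6*(-11)) = -11*(1 - 5*(-11))/(-4 - 11) - (-9 - 6*(-11)) = -11*(1 + 55)/(-15) - (-9 + 66) = -11*(-1/15)*56 - 1*57 = 616/15 - 57 = -239/15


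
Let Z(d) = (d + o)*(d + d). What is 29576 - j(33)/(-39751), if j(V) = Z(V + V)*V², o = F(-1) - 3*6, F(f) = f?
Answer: 1182431732/39751 ≈ 29746.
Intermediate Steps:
o = -19 (o = -1 - 3*6 = -1 - 1*18 = -1 - 18 = -19)
Z(d) = 2*d*(-19 + d) (Z(d) = (d - 19)*(d + d) = (-19 + d)*(2*d) = 2*d*(-19 + d))
j(V) = 4*V³*(-19 + 2*V) (j(V) = (2*(V + V)*(-19 + (V + V)))*V² = (2*(2*V)*(-19 + 2*V))*V² = (4*V*(-19 + 2*V))*V² = 4*V³*(-19 + 2*V))
29576 - j(33)/(-39751) = 29576 - 33³*(-76 + 8*33)/(-39751) = 29576 - 35937*(-76 + 264)*(-1)/39751 = 29576 - 35937*188*(-1)/39751 = 29576 - 6756156*(-1)/39751 = 29576 - 1*(-6756156/39751) = 29576 + 6756156/39751 = 1182431732/39751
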